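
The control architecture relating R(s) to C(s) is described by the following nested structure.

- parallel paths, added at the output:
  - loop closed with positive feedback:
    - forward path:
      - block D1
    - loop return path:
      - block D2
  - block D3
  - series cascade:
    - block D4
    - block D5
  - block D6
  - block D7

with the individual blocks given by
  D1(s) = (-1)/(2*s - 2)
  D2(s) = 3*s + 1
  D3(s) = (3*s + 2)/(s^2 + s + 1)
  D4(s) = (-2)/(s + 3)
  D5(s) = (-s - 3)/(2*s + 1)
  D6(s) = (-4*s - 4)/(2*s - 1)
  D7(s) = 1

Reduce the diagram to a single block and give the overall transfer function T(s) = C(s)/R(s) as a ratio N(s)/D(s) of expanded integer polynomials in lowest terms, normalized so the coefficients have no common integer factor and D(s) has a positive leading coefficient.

Answer: (-20*s^5 - 59*s^3 - 82*s^2 - 26*s + 10)/(20*s^5 + 16*s^4 + 11*s^3 - 8*s^2 - 4*s + 1)

Working:
(1) reduce the feedback loop with forward D1 and return D2: (-1)/(5*s - 1)
(2) reduce the series chain D4, D5: 2/(2*s + 1)
(3) add [D1/(1-D1*D2)], D3, (D4*D5), D6, D7 (parallel), giving the overall T(s)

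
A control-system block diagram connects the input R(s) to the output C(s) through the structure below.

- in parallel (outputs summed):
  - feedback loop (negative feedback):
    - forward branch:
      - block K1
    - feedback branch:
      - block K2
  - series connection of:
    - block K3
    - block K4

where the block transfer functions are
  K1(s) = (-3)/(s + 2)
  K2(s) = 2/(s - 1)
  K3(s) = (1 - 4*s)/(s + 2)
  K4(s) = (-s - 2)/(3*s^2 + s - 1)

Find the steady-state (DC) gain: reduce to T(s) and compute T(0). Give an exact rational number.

Answer: 5/8

Working:
Step 1 - close the feedback loop around K1, K2; result (3 - 3*s)/(s^2 + s - 8)
Step 2 - cascade K3, K4; result (4*s - 1)/(3*s^2 + s - 1)
Step 3 - parallel reduction of [K1/(1+K1*K2)], (K3*K4); result (-5*s^3 + 9*s^2 - 27*s + 5)/(3*s^4 + 4*s^3 - 24*s^2 - 9*s + 8)
Step 3 gives the overall T(s). Then T(0) = 5/8.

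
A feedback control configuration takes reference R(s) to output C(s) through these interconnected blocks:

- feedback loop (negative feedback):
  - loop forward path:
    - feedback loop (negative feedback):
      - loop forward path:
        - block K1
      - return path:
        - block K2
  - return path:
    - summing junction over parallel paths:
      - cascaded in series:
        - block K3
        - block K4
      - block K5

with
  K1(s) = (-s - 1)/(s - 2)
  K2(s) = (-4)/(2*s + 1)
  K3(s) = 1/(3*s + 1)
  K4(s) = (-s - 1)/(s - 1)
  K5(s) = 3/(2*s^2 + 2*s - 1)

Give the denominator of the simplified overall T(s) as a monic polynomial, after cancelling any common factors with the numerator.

The answer is s^6 + 7*s^5/6 - 2*s^4/3 - s^3/3 + s^2/3 + 7*s/6 + 1/3.

Reasoning:
[1] collapse the loop (K1 forward, K2 return); result (-2*s^2 - 3*s - 1)/(2*s^2 + s + 2)
[2] series reduction of K3, K4; result (-s - 1)/(3*s^2 - 2*s - 1)
[3] combine (K3*K4), K5 in parallel; result (-2*s^3 + 5*s^2 - 7*s - 2)/(6*s^4 + 2*s^3 - 9*s^2 + 1)
[4] apply the feedback formula to [K1/(1+K1*K2)], ((K3*K4)+K5); result (-12*s^6 - 22*s^5 + 6*s^4 + 25*s^3 + 7*s^2 - 3*s - 1)/(12*s^6 + 14*s^5 - 8*s^4 - 4*s^3 + 4*s^2 + 14*s + 4)
T(s) is the step-4 result (common factors already cancelled). Leading coefficient of the denominator: 12. Divide through by 12 for the monic polynomial.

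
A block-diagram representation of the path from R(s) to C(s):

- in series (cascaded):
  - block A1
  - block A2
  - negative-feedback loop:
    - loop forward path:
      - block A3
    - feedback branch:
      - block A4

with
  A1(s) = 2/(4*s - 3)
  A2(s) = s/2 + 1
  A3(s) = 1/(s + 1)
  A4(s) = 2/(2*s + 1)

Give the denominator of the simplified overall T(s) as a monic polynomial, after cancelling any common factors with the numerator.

(1) feedback reduction of A3, A4 = (2*s + 1)/(2*s^2 + 3*s + 3)
(2) multiply A1, A2, [A3/(1+A3*A4)] (series) = (2*s^2 + 5*s + 2)/(8*s^3 + 6*s^2 + 3*s - 9)
The result of step 2 is T(s) in lowest terms. Its denominator has leading coefficient 8; dividing the denominator through by 8 makes it monic.

Hence the answer: s^3 + 3*s^2/4 + 3*s/8 - 9/8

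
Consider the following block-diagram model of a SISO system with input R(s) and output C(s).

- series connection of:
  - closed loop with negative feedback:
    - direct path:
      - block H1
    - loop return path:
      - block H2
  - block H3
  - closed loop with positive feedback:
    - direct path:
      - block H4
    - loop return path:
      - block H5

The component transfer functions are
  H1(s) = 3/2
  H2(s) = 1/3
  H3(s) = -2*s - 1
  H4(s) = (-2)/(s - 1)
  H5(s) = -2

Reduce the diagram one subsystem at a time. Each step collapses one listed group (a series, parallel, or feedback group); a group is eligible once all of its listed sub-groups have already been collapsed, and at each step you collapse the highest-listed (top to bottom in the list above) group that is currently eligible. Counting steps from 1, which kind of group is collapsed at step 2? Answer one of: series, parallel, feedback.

Step 1. close the feedback loop around H1, H2
Step 2. apply the feedback formula to H4, H5
Step 3. multiply [H1/(1+H1*H2)], H3, [H4/(1-H4*H5)] (series)
Step 2: feedback.

Answer: feedback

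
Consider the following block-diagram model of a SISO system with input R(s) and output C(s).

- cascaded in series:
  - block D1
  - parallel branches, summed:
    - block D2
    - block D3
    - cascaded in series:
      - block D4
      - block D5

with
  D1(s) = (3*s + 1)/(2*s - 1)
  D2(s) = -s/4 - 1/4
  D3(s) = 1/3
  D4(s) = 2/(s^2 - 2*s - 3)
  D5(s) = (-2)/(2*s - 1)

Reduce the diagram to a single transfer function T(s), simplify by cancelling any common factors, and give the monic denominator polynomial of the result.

Step 1. multiply D4, D5 (series) -> (-4)/(2*s^3 - 5*s^2 - 4*s + 3)
Step 2. combine D2, D3, (D4*D5) in parallel -> (-6*s^4 + 17*s^3 + 7*s^2 - 13*s - 45)/(24*s^3 - 60*s^2 - 48*s + 36)
Step 3. multiply D1, (D2+D3+(D4*D5)) (series) -> (-18*s^5 + 45*s^4 + 38*s^3 - 32*s^2 - 148*s - 45)/(48*s^4 - 144*s^3 - 36*s^2 + 120*s - 36)
That last expression is T(s), already simplified. Scaling its denominator by 1/48 (the reciprocal of the leading coefficient) yields the monic denominator.

Final answer: s^4 - 3*s^3 - 3*s^2/4 + 5*s/2 - 3/4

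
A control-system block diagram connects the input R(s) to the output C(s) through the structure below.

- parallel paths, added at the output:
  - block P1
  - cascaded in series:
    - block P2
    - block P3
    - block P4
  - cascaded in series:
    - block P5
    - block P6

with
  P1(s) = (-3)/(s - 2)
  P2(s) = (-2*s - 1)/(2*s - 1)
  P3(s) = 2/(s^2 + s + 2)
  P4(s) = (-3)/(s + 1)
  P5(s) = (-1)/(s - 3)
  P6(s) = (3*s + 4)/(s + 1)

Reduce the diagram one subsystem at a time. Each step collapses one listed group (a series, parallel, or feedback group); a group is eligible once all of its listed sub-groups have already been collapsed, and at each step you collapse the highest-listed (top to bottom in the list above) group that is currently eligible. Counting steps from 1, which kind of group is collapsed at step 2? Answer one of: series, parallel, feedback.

Reducing step by step:

Step 1: reduce the series chain P2, P3, P4
Step 2: cascade P5, P6
Step 3: sum the parallel branches P1, (P2*P3*P4), (P5*P6)
Step 2: series.

Answer: series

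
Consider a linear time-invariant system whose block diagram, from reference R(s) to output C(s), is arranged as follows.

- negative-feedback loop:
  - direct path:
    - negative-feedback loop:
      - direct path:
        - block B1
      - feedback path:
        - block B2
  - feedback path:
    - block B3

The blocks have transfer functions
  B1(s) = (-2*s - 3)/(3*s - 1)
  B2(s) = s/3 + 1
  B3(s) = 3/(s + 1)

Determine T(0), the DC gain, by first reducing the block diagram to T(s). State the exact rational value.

Step 1 - feedback reduction of B1, B2 -> (6*s + 9)/(2*s^2 + 12)
Step 2 - reduce the feedback loop with forward [B1/(1+B1*B2)] and return B3 -> (6*s^2 + 15*s + 9)/(2*s^3 + 2*s^2 + 30*s + 39)
DC gain: substitute s = 0 into T(s) from step 2: T(0) = 9/39 = 3/13.

Therefore the answer is 3/13.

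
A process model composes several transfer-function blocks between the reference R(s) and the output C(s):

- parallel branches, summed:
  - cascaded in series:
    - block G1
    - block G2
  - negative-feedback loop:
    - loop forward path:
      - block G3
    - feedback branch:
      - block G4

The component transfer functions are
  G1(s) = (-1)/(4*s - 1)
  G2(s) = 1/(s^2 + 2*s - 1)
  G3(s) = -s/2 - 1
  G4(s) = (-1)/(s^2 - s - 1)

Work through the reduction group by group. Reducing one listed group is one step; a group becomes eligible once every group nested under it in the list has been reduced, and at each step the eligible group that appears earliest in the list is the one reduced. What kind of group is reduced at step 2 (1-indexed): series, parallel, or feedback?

The answer is feedback.

Reasoning:
1. multiply G1, G2 (series)
2. reduce the feedback loop with forward G3 and return G4
3. add (G1*G2), [G3/(1+G3*G4)] (parallel)
So the answer for step 2 is feedback.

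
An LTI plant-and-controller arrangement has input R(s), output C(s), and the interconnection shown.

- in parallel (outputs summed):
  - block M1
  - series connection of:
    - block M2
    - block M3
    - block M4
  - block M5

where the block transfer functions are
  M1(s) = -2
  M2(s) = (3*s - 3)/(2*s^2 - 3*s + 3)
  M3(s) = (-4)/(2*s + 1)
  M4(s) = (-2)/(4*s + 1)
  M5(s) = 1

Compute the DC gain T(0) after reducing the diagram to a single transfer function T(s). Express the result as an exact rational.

Step 1 - reduce the series chain M2, M3, M4; result (24*s - 24)/(16*s^4 - 12*s^3 + 8*s^2 + 15*s + 3)
Step 2 - parallel reduction of M1, (M2*M3*M4), M5; result (-16*s^4 + 12*s^3 - 8*s^2 + 9*s - 27)/(16*s^4 - 12*s^3 + 8*s^2 + 15*s + 3)
DC gain: substitute s = 0 into T(s) from step 2: T(0) = -27/3 = -9.

Answer: -9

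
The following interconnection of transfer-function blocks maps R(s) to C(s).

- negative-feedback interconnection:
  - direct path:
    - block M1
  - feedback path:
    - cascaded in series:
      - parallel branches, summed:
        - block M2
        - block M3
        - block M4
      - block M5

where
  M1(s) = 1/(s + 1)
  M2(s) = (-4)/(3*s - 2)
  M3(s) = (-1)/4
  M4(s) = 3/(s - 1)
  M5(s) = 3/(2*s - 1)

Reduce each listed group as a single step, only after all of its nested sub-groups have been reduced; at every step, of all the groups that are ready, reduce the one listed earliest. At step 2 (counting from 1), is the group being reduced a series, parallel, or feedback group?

Reducing step by step:

Step 1. reduce the parallel group M2, M3, M4
Step 2. cascade (M2+M3+M4), M5
Step 3. reduce the feedback loop with forward M1 and return ((M2+M3+M4)*M5)
The group at step 2 is a series group.

Answer: series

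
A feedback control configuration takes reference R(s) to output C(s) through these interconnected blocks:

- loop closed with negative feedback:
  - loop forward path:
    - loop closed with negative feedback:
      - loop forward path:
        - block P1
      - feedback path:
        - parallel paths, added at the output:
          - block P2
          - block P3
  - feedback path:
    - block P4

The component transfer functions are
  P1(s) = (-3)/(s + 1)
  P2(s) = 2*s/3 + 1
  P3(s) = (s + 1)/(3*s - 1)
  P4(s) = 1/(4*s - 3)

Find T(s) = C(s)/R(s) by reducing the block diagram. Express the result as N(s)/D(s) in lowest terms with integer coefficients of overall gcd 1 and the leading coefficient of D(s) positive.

Step 1 - reduce the parallel group P2, P3 = (6*s^2 + 10*s)/(9*s - 3)
Step 2 - feedback reduction of P1, (P2+P3) = (9*s - 3)/(3*s^2 + 8*s + 1)
Step 3 - close the feedback loop around [P1/(1+P1*(P2+P3))], P4: this yields T(s), and no further normalization is needed

Therefore the answer is (36*s^2 - 39*s + 9)/(12*s^3 + 23*s^2 - 11*s - 6).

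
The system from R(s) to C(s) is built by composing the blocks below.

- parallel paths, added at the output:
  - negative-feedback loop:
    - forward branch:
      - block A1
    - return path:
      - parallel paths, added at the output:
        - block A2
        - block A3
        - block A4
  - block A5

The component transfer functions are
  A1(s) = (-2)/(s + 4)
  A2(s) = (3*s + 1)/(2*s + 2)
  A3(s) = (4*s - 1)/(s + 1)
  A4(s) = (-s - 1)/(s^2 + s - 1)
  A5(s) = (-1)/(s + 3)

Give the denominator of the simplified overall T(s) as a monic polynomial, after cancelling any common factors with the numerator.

[1] combine A2, A3, A4 in parallel: (11*s^3 + 8*s^2 - 16*s - 1)/(2*s^3 + 4*s^2 - 2)
[2] apply the feedback formula to A1, (A2+A3+A4): (-2*s^3 - 4*s^2 + 2)/(s^4 - 5*s^3 + 15*s - 3)
[3] combine [A1/(1+A1*(A2+A3+A4))], A5 in parallel: (-3*s^4 - 5*s^3 - 12*s^2 - 13*s + 9)/(s^5 - 2*s^4 - 15*s^3 + 15*s^2 + 42*s - 9)
Step 3 gives the fully reduced T(s), with no common factor left to cancel. The denominator is already monic (leading coefficient 1).

Answer: s^5 - 2*s^4 - 15*s^3 + 15*s^2 + 42*s - 9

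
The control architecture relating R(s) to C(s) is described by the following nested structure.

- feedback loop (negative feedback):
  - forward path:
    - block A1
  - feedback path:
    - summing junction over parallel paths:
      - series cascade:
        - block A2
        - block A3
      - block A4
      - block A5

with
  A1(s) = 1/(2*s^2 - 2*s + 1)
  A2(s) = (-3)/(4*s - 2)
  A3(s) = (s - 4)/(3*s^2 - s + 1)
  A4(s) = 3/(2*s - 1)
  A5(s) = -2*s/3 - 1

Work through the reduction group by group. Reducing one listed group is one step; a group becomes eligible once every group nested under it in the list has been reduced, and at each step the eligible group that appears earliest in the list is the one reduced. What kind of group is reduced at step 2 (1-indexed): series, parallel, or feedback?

Answer: parallel

Working:
(1) reduce the series chain A2, A3
(2) add (A2*A3), A4, A5 (parallel)
(3) reduce the feedback loop with forward A1 and return ((A2*A3)+A4+A5)
The group at step 2 is a parallel group.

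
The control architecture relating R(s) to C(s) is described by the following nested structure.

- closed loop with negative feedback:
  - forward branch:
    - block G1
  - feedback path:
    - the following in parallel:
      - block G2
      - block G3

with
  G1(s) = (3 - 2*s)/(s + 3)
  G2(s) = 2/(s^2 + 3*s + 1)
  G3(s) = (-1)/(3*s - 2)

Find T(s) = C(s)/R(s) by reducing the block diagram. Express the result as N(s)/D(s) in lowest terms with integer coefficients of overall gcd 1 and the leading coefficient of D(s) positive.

Step 1 - combine G2, G3 in parallel: (-s^2 + 3*s - 5)/(3*s^3 + 7*s^2 - 3*s - 2)
Step 2 - reduce the feedback loop with forward G1 and return (G2+G3); the result is T(s) itself (integer coefficients, no common factor, positive leading denominator coefficient)

Final answer: (-6*s^4 - 5*s^3 + 27*s^2 - 5*s - 6)/(3*s^4 + 18*s^3 + 9*s^2 + 8*s - 21)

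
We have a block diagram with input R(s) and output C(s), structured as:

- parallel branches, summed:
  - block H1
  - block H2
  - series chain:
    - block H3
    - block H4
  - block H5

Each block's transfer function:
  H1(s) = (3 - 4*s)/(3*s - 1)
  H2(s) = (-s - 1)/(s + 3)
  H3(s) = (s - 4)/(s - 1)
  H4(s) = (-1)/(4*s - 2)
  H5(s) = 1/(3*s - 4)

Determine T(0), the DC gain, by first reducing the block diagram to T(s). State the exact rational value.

Reducing step by step:

1. combine H3, H4 in series -> (4 - s)/(4*s^2 - 6*s + 2)
2. reduce the parallel group H1, H2, (H3*H4), H5 -> (-84*s^5 + 109*s^4 + 322*s^3 - 579*s^2 + 246*s - 38)/(36*s^5 - 6*s^4 - 218*s^3 + 318*s^2 - 154*s + 24)
The step-2 result is T(s). Setting s = 0: T(0) = -38/24 = -19/12.

Answer: -19/12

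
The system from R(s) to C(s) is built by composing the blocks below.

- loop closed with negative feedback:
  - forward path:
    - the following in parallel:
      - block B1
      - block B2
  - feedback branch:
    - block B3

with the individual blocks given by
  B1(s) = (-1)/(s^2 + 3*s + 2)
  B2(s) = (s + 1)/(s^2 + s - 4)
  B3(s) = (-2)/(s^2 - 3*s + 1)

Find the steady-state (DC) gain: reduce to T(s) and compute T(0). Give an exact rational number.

The answer is -3/10.

Reasoning:
Step 1 - reduce the parallel group B1, B2: (s^3 + 3*s^2 + 4*s + 6)/(s^4 + 4*s^3 + s^2 - 10*s - 8)
Step 2 - close the feedback loop around (B1+B2), B3: (s^5 - 4*s^3 - 3*s^2 - 14*s + 6)/(s^6 + s^5 - 10*s^4 - 11*s^3 + 17*s^2 + 6*s - 20)
That last expression is T(s); at s = 0 only the constant terms survive, so T(0) = 6/(-20) = -3/10.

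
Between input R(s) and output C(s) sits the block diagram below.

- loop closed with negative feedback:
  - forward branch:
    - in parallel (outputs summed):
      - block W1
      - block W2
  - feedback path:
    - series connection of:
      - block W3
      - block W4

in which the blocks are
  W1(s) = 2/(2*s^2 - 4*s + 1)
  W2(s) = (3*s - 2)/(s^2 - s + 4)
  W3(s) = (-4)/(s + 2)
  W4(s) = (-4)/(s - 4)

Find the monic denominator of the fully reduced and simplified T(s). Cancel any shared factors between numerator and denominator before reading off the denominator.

Answer: s^6 - 5*s^5 + 9*s^4/2 + 101*s^3/2 - 145*s^2 + 136*s + 32

Working:
[1] sum the parallel branches W1, W2: (6*s^3 - 14*s^2 + 9*s + 6)/(2*s^4 - 6*s^3 + 13*s^2 - 17*s + 4)
[2] multiply W3, W4 (series): 16/(s^2 - 2*s - 8)
[3] feedback reduction of (W1+W2), (W3*W4): (6*s^5 - 26*s^4 - 11*s^3 + 100*s^2 - 84*s - 48)/(2*s^6 - 10*s^5 + 9*s^4 + 101*s^3 - 290*s^2 + 272*s + 64)
That last expression is T(s), already simplified. Scaling its denominator by 1/2 (the reciprocal of the leading coefficient) yields the monic denominator.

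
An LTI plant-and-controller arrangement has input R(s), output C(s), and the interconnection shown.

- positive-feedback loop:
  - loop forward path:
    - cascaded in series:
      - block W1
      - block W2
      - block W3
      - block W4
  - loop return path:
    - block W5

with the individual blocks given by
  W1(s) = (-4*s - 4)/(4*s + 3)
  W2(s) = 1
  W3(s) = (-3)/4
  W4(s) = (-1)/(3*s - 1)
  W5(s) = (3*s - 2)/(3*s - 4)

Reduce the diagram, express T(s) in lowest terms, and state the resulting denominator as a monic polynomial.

Step 1. cascade W1, W2, W3, W4, giving (-3*s - 3)/(12*s^2 + 5*s - 3)
Step 2. reduce the feedback loop with forward (W1*W2*W3*W4) and return W5, giving (-9*s^2 + 3*s + 12)/(36*s^3 - 24*s^2 - 26*s + 6)
That last expression is T(s), already simplified. Scaling its denominator by 1/36 (the reciprocal of the leading coefficient) yields the monic denominator.

Final answer: s^3 - 2*s^2/3 - 13*s/18 + 1/6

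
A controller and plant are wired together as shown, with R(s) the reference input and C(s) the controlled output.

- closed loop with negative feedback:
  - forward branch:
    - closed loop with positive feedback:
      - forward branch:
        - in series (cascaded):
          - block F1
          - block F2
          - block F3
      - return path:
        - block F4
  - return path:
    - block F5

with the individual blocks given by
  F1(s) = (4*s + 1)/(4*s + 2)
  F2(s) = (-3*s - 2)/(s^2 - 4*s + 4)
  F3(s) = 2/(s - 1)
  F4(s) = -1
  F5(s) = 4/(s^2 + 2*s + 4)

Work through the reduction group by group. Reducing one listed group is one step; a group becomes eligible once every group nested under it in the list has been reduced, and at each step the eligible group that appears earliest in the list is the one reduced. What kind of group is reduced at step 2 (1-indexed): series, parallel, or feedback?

Step 1. cascade F1, F2, F3
Step 2. collapse the loop ((F1*F2*F3) forward, F4 return)
Step 3. feedback reduction of [(F1*F2*F3)/(1-(F1*F2*F3)*F4)], F5
At step 2 the group reduced is feedback.

Final answer: feedback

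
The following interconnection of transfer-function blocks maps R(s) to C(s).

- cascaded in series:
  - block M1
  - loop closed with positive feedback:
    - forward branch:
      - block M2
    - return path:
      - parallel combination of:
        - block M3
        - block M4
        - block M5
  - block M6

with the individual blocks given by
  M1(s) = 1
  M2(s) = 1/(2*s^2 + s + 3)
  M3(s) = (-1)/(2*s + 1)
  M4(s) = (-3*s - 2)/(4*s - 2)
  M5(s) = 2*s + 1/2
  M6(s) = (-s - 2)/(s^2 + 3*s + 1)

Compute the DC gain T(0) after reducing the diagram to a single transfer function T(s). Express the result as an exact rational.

Reducing step by step:

Step 1 - sum the parallel branches M3, M4, M5 gives (16*s^3 - 2*s^2 - 15*s - 1)/(8*s^2 - 2)
Step 2 - apply the feedback formula to M2, (M3+M4+M5) gives (8*s^2 - 2)/(16*s^4 - 8*s^3 + 22*s^2 + 13*s - 5)
Step 3 - combine M1, [M2/(1-M2*(M3+M4+M5))], M6 in series gives (-8*s^3 - 16*s^2 + 2*s + 4)/(16*s^6 + 40*s^5 + 14*s^4 + 71*s^3 + 56*s^2 - 2*s - 5)
That last expression is T(s); at s = 0 only the constant terms survive, so T(0) = 4/(-5) = -4/5.

Answer: -4/5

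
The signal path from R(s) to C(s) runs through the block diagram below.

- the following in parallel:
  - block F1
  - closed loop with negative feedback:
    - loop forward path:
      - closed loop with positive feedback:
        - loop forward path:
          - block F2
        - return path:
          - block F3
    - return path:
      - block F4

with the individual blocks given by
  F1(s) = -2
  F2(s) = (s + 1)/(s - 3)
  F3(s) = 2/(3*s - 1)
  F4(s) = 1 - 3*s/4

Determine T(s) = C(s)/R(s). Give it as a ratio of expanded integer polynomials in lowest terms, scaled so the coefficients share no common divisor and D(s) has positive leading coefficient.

1. close the feedback loop around F2, F3: (3*s^2 + 2*s - 1)/(3*s^2 - 12*s + 1)
2. feedback reduction of [F2/(1-F2*F3)], F4: (-12*s^2 - 8*s + 4)/(9*s^3 - 18*s^2 + 37*s)
3. combine F1, [[F2/(1-F2*F3)]/(1+[F2/(1-F2*F3)]*F4)] in parallel, giving the overall T(s)

Therefore the answer is (-18*s^3 + 24*s^2 - 82*s + 4)/(9*s^3 - 18*s^2 + 37*s).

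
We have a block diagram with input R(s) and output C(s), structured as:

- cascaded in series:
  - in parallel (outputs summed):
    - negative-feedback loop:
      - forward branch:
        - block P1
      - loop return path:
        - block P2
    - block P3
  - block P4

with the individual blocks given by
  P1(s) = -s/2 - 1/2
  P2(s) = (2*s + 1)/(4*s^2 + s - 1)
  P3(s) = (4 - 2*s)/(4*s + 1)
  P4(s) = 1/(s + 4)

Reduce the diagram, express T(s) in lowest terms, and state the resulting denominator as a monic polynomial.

First reduce the diagram to T(s).

Step 1: close the feedback loop around P1, P2 = (-4*s^3 - 5*s^2 + 1)/(6*s^2 - s - 3)
Step 2: combine [P1/(1+P1*P2)], P3 in parallel = (-16*s^4 - 36*s^3 + 21*s^2 + 6*s - 11)/(24*s^3 + 2*s^2 - 13*s - 3)
Step 3: series reduction of ([P1/(1+P1*P2)]+P3), P4 = (-16*s^4 - 36*s^3 + 21*s^2 + 6*s - 11)/(24*s^4 + 98*s^3 - 5*s^2 - 55*s - 12)
The result of step 3 is T(s) in lowest terms. Its denominator has leading coefficient 24; dividing the denominator through by 24 makes it monic.

Answer: s^4 + 49*s^3/12 - 5*s^2/24 - 55*s/24 - 1/2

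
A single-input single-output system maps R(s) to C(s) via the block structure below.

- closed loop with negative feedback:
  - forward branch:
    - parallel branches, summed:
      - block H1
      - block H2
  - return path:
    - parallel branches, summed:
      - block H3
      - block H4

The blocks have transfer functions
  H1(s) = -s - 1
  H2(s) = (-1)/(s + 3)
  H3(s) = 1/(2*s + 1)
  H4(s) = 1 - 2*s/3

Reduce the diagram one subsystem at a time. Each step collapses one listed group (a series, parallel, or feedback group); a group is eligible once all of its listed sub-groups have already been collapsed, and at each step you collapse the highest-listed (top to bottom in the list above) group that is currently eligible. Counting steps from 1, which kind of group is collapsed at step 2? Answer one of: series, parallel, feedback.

(1) combine H1, H2 in parallel
(2) parallel reduction of H3, H4
(3) reduce the feedback loop with forward (H1+H2) and return (H3+H4)
Step 2 collapses a parallel group.

Hence the answer: parallel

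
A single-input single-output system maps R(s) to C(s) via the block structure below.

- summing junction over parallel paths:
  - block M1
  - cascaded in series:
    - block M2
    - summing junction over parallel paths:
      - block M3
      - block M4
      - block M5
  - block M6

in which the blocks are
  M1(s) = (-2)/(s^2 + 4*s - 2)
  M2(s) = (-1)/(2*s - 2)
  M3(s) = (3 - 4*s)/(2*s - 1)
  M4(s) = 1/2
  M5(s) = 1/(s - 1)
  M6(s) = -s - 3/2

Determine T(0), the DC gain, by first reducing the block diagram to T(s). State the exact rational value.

[1] add M3, M4, M5 (parallel); result (-6*s^2 + 15*s - 7)/(4*s^2 - 6*s + 2)
[2] cascade M2, (M3+M4+M5); result (6*s^2 - 15*s + 7)/(8*s^3 - 20*s^2 + 16*s - 4)
[3] add M1, (M2*(M3+M4+M5)), M6 (parallel); result (-8*s^6 - 24*s^5 + 68*s^4 + 13*s^3 - 127*s^2 + 90*s - 18)/(8*s^5 + 12*s^4 - 80*s^3 + 100*s^2 - 48*s + 8)
Step 3 gives the overall T(s). Then T(0) = -18/8 = -9/4.

Hence the answer: -9/4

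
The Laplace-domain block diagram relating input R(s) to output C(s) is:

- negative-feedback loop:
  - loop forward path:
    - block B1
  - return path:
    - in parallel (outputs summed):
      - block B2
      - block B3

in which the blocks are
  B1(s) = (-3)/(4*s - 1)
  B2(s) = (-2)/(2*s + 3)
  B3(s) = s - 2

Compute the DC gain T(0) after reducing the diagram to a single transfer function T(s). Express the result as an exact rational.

Step 1. sum the parallel branches B2, B3 -> (2*s^2 - s - 8)/(2*s + 3)
Step 2. reduce the feedback loop with forward B1 and return (B2+B3) -> (-6*s - 9)/(2*s^2 + 13*s + 21)
Evaluating the step-2 result (the overall T(s)) at s = 0 gives T(0) = -9/21 = -3/7.

Answer: -3/7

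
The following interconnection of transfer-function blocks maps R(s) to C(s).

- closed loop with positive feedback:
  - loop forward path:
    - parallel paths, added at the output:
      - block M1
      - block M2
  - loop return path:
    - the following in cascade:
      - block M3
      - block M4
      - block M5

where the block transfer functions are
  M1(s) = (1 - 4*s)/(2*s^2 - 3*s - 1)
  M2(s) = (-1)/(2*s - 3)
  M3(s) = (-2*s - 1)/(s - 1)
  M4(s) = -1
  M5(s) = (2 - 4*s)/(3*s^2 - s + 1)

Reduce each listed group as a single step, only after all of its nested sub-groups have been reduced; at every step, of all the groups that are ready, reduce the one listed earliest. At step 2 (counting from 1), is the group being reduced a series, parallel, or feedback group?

[1] add M1, M2 (parallel)
[2] combine M3, M4, M5 in series
[3] apply the feedback formula to (M1+M2), (M3*M4*M5)
Step 2 collapses a series group.

Hence the answer: series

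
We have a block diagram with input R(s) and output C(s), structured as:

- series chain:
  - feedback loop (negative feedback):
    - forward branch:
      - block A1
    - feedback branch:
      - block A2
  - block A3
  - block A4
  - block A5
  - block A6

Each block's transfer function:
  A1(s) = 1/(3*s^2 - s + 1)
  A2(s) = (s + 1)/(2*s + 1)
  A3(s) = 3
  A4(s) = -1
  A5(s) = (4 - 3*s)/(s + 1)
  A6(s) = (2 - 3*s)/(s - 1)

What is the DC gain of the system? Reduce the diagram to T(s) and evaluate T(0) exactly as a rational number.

Reducing step by step:

Step 1 - reduce the feedback loop with forward A1 and return A2, giving (2*s + 1)/(6*s^3 + s^2 + 2*s + 2)
Step 2 - series reduction of [A1/(1+A1*A2)], A3, A4, A5, A6, giving (-54*s^3 + 81*s^2 + 6*s - 24)/(6*s^5 + s^4 - 4*s^3 + s^2 - 2*s - 2)
That last expression is T(s); at s = 0 only the constant terms survive, so T(0) = -24/(-2) = 12.

Answer: 12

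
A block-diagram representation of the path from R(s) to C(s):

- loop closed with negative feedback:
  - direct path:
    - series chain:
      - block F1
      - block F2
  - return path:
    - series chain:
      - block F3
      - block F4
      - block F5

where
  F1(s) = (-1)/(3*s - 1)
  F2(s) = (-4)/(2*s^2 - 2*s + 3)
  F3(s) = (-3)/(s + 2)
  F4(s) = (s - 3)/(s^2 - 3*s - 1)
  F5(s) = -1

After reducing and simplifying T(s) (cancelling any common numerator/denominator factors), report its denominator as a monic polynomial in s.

Step 1. combine F1, F2 in series; result 4/(6*s^3 - 8*s^2 + 11*s - 3)
Step 2. combine F3, F4, F5 in series; result (3*s - 9)/(s^3 - s^2 - 7*s - 2)
Step 3. apply the feedback formula to (F1*F2), (F3*F4*F5); result (4*s^3 - 4*s^2 - 28*s - 8)/(6*s^6 - 14*s^5 - 23*s^4 + 30*s^3 - 58*s^2 + 11*s - 30)
No further cancellation is possible in the step-3 result, so that is T(s). Its denominator becomes monic after dividing by the leading coefficient 6.

Therefore the answer is s^6 - 7*s^5/3 - 23*s^4/6 + 5*s^3 - 29*s^2/3 + 11*s/6 - 5.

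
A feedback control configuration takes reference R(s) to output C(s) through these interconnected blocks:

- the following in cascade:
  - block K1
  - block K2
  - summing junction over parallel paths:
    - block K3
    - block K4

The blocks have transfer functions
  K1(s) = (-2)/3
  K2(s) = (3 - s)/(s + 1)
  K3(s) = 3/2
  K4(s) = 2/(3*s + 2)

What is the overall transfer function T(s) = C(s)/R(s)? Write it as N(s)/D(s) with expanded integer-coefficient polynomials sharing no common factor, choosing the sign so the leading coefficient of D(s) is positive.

Reducing step by step:

Step 1. reduce the parallel group K3, K4: (9*s + 10)/(6*s + 4)
Step 2. combine K1, K2, (K3+K4) in series - this is the overall T(s), already in the required normalized form

Answer: (9*s^2 - 17*s - 30)/(9*s^2 + 15*s + 6)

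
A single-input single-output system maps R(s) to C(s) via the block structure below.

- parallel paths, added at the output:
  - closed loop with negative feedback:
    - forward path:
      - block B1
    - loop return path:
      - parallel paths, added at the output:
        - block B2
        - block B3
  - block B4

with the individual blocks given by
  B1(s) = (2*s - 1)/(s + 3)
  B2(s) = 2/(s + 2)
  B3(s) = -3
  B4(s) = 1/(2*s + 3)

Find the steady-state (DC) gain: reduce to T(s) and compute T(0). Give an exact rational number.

First reduce the diagram to T(s).

[1] add B2, B3 (parallel); result (-3*s - 4)/(s + 2)
[2] feedback reduction of B1, (B2+B3); result (-2*s^2 - 3*s + 2)/(5*s^2 - 10)
[3] parallel reduction of [B1/(1+B1*(B2+B3))], B4; result (-4*s^3 - 7*s^2 - 5*s - 4)/(10*s^3 + 15*s^2 - 20*s - 30)
That last expression is T(s); at s = 0 only the constant terms survive, so T(0) = -4/(-30) = 2/15.

Answer: 2/15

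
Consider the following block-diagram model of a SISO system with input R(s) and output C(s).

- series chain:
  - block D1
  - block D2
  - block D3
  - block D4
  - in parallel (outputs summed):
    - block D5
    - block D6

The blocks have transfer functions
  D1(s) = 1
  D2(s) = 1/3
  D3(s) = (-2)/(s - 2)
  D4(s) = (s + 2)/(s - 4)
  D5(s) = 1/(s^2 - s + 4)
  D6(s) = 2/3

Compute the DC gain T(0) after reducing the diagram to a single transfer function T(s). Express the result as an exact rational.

Reducing step by step:

Step 1: combine D5, D6 in parallel = (2*s^2 - 2*s + 11)/(3*s^2 - 3*s + 12)
Step 2: combine D1, D2, D3, D4, (D5+D6) in series = (-4*s^3 - 4*s^2 - 14*s - 44)/(9*s^4 - 63*s^3 + 162*s^2 - 288*s + 288)
The step-2 result is T(s). Setting s = 0: T(0) = -44/288 = -11/72.

Answer: -11/72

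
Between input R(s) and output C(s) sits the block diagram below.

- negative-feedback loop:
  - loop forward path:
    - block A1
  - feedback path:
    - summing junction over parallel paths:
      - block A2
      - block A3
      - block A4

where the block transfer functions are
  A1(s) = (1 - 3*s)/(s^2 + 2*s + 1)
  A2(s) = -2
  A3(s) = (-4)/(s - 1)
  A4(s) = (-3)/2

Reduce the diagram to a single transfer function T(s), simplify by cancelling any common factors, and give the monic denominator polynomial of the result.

Answer: s^3 + 23*s^2/2 - 3*s - 3/2

Working:
[1] parallel reduction of A2, A3, A4, giving (-7*s - 1)/(2*s - 2)
[2] apply the feedback formula to A1, (A2+A3+A4), giving (-6*s^2 + 8*s - 2)/(2*s^3 + 23*s^2 - 6*s - 3)
The result of step 2 is T(s) in lowest terms. Its denominator has leading coefficient 2; dividing the denominator through by 2 makes it monic.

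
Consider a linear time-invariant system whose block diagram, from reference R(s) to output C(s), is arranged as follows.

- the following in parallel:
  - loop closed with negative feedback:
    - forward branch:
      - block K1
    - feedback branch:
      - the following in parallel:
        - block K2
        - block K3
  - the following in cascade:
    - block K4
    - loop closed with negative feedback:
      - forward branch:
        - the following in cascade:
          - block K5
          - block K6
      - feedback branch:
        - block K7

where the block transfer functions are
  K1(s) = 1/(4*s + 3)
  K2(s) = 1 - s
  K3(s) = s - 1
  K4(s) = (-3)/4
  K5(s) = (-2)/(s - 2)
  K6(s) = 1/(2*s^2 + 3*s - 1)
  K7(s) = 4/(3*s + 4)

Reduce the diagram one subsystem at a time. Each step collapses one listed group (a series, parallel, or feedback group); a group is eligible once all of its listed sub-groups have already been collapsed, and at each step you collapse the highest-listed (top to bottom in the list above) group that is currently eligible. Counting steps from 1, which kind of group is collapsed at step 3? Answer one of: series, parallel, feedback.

Reducing step by step:

(1) sum the parallel branches K2, K3
(2) reduce the feedback loop with forward K1 and return (K2+K3)
(3) cascade K5, K6
(4) collapse the loop ((K5*K6) forward, K7 return)
(5) multiply K4, [(K5*K6)/(1+(K5*K6)*K7)] (series)
(6) reduce the parallel group [K1/(1+K1*(K2+K3))], (K4*[(K5*K6)/(1+(K5*K6)*K7)])
At step 3 the group reduced is series.

Answer: series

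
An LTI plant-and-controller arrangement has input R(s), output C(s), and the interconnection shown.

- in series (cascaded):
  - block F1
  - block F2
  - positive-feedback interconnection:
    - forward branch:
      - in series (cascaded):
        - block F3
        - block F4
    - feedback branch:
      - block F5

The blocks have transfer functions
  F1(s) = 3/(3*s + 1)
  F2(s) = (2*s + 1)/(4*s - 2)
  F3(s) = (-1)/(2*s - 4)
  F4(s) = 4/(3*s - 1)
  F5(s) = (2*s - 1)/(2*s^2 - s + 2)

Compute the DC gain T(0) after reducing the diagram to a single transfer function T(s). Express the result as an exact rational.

[1] multiply F3, F4 (series) = (-2)/(3*s^2 - 7*s + 2)
[2] feedback reduction of (F3*F4), F5 = (-4*s^2 + 2*s - 4)/(6*s^4 - 17*s^3 + 17*s^2 - 12*s + 2)
[3] cascade F1, F2, [(F3*F4)/(1-(F3*F4)*F5)] = (-12*s^3 - 9*s - 6)/(36*s^6 - 108*s^5 + 113*s^4 - 72*s^3 + 7*s^2 + 10*s - 2)
That last expression is T(s); at s = 0 only the constant terms survive, so T(0) = -6/(-2) = 3.

Final answer: 3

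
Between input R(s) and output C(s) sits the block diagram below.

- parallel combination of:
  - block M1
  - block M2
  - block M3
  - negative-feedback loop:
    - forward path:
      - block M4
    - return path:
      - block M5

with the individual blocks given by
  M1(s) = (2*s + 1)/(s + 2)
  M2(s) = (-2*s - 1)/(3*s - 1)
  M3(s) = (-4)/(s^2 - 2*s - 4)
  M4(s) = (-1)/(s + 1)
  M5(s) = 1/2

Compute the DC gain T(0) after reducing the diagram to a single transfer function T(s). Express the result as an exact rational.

Step 1: close the feedback loop around M4, M5 -> (-2)/(2*s + 1)
Step 2: add M1, M2, M3, [M4/(1+M4*M5)] (parallel) -> (8*s^5 - 26*s^4 - 56*s^3 + 29*s^2 + 74*s + 4)/(6*s^5 + s^4 - 49*s^3 - 56*s^2 + 8)
Step 2 gives the overall T(s). Then T(0) = 4/8 = 1/2.

Therefore the answer is 1/2.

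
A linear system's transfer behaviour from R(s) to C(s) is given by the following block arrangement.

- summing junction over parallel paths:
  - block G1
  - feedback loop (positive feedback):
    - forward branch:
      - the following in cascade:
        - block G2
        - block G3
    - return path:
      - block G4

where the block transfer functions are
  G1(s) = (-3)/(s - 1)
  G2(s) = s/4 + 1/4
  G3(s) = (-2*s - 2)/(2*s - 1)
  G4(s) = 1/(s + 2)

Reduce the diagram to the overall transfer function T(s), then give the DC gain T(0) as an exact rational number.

[1] reduce the series chain G2, G3; result (-s^2 - 2*s - 1)/(4*s - 2)
[2] close the feedback loop around (G2*G3), G4; result (-s^3 - 4*s^2 - 5*s - 2)/(5*s^2 + 8*s - 3)
[3] reduce the parallel group G1, [(G2*G3)/(1-(G2*G3)*G4)]; result (-s^4 - 3*s^3 - 16*s^2 - 21*s + 11)/(5*s^3 + 3*s^2 - 11*s + 3)
That last expression is T(s); at s = 0 only the constant terms survive, so T(0) = 11/3.

Hence the answer: 11/3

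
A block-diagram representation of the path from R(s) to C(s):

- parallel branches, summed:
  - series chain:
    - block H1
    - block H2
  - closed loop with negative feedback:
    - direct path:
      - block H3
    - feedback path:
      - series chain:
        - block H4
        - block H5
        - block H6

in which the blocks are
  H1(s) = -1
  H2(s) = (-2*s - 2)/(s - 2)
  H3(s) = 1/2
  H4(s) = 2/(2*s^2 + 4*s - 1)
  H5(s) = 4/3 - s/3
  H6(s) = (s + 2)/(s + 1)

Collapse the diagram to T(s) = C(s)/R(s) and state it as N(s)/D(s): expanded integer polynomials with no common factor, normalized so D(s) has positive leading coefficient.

Step 1. multiply H1, H2 (series), giving (2*s + 2)/(s - 2)
Step 2. multiply H4, H5, H6 (series), giving (-2*s^2 + 4*s + 16)/(6*s^3 + 18*s^2 + 9*s - 3)
Step 3. reduce the feedback loop with forward H3 and return (H4*H5*H6), giving (6*s^3 + 18*s^2 + 9*s - 3)/(12*s^3 + 34*s^2 + 22*s + 10)
Step 4. reduce the parallel group (H1*H2), [H3/(1+H3*(H4*H5*H6))]; the result is T(s) itself (integer coefficients, no common factor, positive leading denominator coefficient)

Final answer: (30*s^4 + 98*s^3 + 85*s^2 + 43*s + 26)/(12*s^4 + 10*s^3 - 46*s^2 - 34*s - 20)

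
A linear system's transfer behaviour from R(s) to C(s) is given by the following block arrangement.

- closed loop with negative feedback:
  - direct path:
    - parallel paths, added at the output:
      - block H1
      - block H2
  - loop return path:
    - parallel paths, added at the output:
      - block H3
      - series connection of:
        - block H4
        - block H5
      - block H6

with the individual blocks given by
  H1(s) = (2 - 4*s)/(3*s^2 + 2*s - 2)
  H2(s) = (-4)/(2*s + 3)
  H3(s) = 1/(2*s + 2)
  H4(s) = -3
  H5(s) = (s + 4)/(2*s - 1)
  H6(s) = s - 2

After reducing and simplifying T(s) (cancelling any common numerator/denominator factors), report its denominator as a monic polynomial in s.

Reducing step by step:

[1] combine H1, H2 in parallel gives (-20*s^2 - 16*s + 14)/(6*s^3 + 13*s^2 + 2*s - 6)
[2] series reduction of H4, H5 gives (-3*s - 12)/(2*s - 1)
[3] combine H3, (H4*H5), H6 in parallel gives (4*s^3 - 12*s^2 - 34*s - 21)/(4*s^2 + 2*s - 2)
[4] close the feedback loop around (H1+H2), (H3+(H4*H5)+H6) gives (40*s^4 + 52*s^3 - 32*s^2 - 30*s + 14)/(28*s^5 - 120*s^4 - 475*s^3 - 375*s^2 + 78*s + 141)
T(s) is the step-4 result (common factors already cancelled). Leading coefficient of the denominator: 28. Divide through by 28 for the monic polynomial.

Answer: s^5 - 30*s^4/7 - 475*s^3/28 - 375*s^2/28 + 39*s/14 + 141/28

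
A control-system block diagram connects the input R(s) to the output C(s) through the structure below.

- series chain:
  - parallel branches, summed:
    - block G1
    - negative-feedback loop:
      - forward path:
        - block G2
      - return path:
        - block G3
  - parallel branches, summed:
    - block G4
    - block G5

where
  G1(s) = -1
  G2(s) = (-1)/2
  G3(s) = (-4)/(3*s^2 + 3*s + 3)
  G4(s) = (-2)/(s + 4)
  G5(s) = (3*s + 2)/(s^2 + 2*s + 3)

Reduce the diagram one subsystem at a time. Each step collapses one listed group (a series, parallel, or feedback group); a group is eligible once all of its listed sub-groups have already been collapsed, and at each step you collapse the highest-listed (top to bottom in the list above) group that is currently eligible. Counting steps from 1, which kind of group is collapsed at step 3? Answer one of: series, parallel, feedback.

[1] reduce the feedback loop with forward G2 and return G3
[2] reduce the parallel group G1, [G2/(1+G2*G3)]
[3] sum the parallel branches G4, G5
[4] combine (G1+[G2/(1+G2*G3)]), (G4+G5) in series
Step 3: parallel.

Final answer: parallel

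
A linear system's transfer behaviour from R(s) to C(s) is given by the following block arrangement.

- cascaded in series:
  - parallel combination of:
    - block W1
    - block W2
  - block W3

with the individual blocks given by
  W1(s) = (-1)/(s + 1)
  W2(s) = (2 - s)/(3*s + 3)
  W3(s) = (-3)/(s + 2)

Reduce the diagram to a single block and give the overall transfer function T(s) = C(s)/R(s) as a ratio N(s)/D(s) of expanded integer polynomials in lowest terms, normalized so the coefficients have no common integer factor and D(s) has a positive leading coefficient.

The answer is 1/(s + 2).

Reasoning:
1. combine W1, W2 in parallel -> (-1)/3
2. cascade (W1+W2), W3; the result is T(s) itself (integer coefficients, no common factor, positive leading denominator coefficient)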